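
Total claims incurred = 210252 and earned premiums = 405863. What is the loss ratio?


Loss ratio = claims / premiums
= 210252 / 405863
= 0.518


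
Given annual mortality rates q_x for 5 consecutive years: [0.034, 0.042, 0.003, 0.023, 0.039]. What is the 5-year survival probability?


p_k = 1 - q_k for each year
Survival = product of (1 - q_k)
= 0.966 * 0.958 * 0.997 * 0.977 * 0.961
= 0.8663


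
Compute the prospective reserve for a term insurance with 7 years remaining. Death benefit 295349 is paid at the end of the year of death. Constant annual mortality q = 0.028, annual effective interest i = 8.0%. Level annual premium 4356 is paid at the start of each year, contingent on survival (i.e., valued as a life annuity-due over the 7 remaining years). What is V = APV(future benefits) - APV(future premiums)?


v = 1/(1+i) = 0.925926
APV(future benefits) per unit = sum_{k=0}^{6} k_p_x * q * v^(k+1) = 0.135256
APV(future benefits) = 295349 * 0.135256 = 39947.8305
Life annuity-due factor ä_{x:7} = sum_{k=0}^{6} k_p_x * v^k = 5.217031
APV(future premiums) = 4356 * 5.217031 = 22725.387
V = 39947.8305 - 22725.387
= 17222.4434


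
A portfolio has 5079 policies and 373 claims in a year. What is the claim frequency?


frequency = claims / policies
= 373 / 5079
= 0.0734


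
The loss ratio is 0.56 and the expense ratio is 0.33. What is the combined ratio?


Combined ratio = loss ratio + expense ratio
= 0.56 + 0.33
= 0.89


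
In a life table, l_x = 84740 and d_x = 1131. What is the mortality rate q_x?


q_x = d_x / l_x
= 1131 / 84740
= 0.0133


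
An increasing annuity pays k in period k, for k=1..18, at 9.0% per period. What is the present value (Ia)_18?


(Ia)_n = sum_{k=1}^{n} k * v^k, v = 1/(1+i)
v = 0.917431
Sum computed term by term:
(Ia)_18 = 63.6416


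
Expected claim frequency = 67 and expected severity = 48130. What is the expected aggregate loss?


E[S] = E[N] * E[X]
= 67 * 48130
= 3.2247e+06


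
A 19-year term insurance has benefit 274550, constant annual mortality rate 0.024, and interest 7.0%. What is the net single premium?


NSP = benefit * sum_{k=0}^{n-1} k_p_x * q * v^(k+1)
With constant q=0.024, v=0.934579
Sum = 0.210821
NSP = 274550 * 0.210821
= 57881.0124


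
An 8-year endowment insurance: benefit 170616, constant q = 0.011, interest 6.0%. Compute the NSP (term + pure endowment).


Term component = 11253.2645
Pure endowment = 8_p_x * v^8 * benefit = 0.915314 * 0.627412 * 170616 = 97981.2931
NSP = 109234.5575


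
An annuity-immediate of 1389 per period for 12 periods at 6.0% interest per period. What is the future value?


FV = PMT * ((1+i)^n - 1) / i
= 1389 * ((1.06)^12 - 1) / 0.06
= 1389 * (2.012196 - 1) / 0.06
= 23432.3483


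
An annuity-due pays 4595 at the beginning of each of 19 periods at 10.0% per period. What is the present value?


PV_due = PMT * (1-(1+i)^(-n))/i * (1+i)
PV_immediate = 38436.8078
PV_due = 38436.8078 * 1.1
= 42280.4886


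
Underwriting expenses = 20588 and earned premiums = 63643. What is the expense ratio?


Expense ratio = expenses / premiums
= 20588 / 63643
= 0.3235


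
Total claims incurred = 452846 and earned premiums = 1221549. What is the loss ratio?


Loss ratio = claims / premiums
= 452846 / 1221549
= 0.3707


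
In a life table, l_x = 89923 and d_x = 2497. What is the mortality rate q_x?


q_x = d_x / l_x
= 2497 / 89923
= 0.0278


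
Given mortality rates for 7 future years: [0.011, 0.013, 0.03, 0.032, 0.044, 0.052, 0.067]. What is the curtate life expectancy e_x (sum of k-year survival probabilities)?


e_x = sum_{k=1}^{n} k_p_x
k_p_x values:
  1_p_x = 0.989
  2_p_x = 0.976143
  3_p_x = 0.946859
  4_p_x = 0.916559
  5_p_x = 0.876231
  6_p_x = 0.830667
  7_p_x = 0.775012
e_x = 6.3105


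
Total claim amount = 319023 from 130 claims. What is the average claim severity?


severity = total / number
= 319023 / 130
= 2454.0231


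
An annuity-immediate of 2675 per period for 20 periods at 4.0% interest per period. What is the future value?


FV = PMT * ((1+i)^n - 1) / i
= 2675 * ((1.04)^20 - 1) / 0.04
= 2675 * (2.191123 - 1) / 0.04
= 79656.3602


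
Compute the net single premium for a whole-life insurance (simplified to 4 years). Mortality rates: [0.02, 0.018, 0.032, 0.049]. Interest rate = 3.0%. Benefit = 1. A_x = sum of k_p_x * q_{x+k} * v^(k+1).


v = 0.970874
Year 0: k_p_x=1.0, q=0.02, term=0.019417
Year 1: k_p_x=0.98, q=0.018, term=0.016627
Year 2: k_p_x=0.96236, q=0.032, term=0.028182
Year 3: k_p_x=0.931564, q=0.049, term=0.040556
A_x = 0.1048


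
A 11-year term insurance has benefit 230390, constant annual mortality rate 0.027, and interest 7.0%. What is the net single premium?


NSP = benefit * sum_{k=0}^{n-1} k_p_x * q * v^(k+1)
With constant q=0.027, v=0.934579
Sum = 0.180489
NSP = 230390 * 0.180489
= 41582.8721


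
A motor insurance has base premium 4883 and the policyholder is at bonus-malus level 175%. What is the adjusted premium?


adjusted = base * BM_level / 100
= 4883 * 175 / 100
= 4883 * 1.75
= 8545.25


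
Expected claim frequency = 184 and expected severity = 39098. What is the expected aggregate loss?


E[S] = E[N] * E[X]
= 184 * 39098
= 7.1940e+06


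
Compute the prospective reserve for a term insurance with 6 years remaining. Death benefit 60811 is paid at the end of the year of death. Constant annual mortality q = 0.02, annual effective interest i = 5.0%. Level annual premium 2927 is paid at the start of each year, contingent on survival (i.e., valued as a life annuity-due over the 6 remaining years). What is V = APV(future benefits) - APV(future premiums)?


v = 1/(1+i) = 0.952381
APV(future benefits) per unit = sum_{k=0}^{5} k_p_x * q * v^(k+1) = 0.096849
APV(future benefits) = 60811 * 0.096849 = 5889.472
Life annuity-due factor ä_{x:6} = sum_{k=0}^{5} k_p_x * v^k = 5.084562
APV(future premiums) = 2927 * 5.084562 = 14882.5119
V = 5889.472 - 14882.5119
= -8993.04


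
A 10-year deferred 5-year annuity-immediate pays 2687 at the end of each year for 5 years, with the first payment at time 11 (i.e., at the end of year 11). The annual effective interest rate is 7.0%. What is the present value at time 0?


PV at time 10 of the 5-year annuity-immediate:
a_n = 2687 * (1-(1+0.07)^(-5))/0.07 = 11017.2305
Discount back 10 years to time 0:
PV = 11017.2305 * (1+0.07)^(-10)
= 11017.2305 * 0.508349
= 5600.6013


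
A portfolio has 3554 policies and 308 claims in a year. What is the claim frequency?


frequency = claims / policies
= 308 / 3554
= 0.0867


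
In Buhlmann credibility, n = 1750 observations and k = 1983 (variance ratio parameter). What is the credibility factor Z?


Z = n / (n + k)
= 1750 / (1750 + 1983)
= 1750 / 3733
= 0.4688


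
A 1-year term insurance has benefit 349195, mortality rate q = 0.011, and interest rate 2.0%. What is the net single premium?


NSP = benefit * q * v
v = 1/(1+i) = 0.980392
NSP = 349195 * 0.011 * 0.980392
= 3765.8284


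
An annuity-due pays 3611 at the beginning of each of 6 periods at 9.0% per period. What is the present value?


PV_due = PMT * (1-(1+i)^(-n))/i * (1+i)
PV_immediate = 16198.652
PV_due = 16198.652 * 1.09
= 17656.5307


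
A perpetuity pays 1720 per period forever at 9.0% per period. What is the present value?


PV = PMT / i
= 1720 / 0.09
= 19111.1111


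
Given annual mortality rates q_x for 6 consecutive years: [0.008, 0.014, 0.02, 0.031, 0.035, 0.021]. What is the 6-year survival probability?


p_k = 1 - q_k for each year
Survival = product of (1 - q_k)
= 0.992 * 0.986 * 0.98 * 0.969 * 0.965 * 0.979
= 0.8775


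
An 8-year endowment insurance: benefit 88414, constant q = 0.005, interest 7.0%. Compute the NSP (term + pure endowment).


Term component = 2598.593
Pure endowment = 8_p_x * v^8 * benefit = 0.960693 * 0.582009 * 88414 = 49435.1053
NSP = 52033.6983


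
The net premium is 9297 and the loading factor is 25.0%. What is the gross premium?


Gross = net * (1 + loading)
= 9297 * (1 + 0.25)
= 9297 * 1.25
= 11621.25


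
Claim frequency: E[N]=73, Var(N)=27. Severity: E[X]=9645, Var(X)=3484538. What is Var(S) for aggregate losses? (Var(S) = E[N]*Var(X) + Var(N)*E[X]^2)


Var(S) = E[N]*Var(X) + Var(N)*E[X]^2
= 73*3484538 + 27*9645^2
= 254371274 + 2511702675
= 2.7661e+09


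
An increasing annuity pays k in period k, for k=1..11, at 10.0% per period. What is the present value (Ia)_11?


(Ia)_n = sum_{k=1}^{n} k * v^k, v = 1/(1+i)
v = 0.909091
Sum computed term by term:
(Ia)_11 = 32.8913


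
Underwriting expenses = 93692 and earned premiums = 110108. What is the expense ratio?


Expense ratio = expenses / premiums
= 93692 / 110108
= 0.8509


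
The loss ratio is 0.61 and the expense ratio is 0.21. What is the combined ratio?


Combined ratio = loss ratio + expense ratio
= 0.61 + 0.21
= 0.82


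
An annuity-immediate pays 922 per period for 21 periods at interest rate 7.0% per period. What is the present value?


PV = PMT * (1 - (1+i)^(-n)) / i
= 922 * (1 - (1+0.07)^(-21)) / 0.07
= 922 * (1 - 0.241513) / 0.07
= 922 * 10.835527
= 9990.3562


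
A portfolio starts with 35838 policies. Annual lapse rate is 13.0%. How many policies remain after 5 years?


remaining = initial * (1 - lapse)^years
= 35838 * (1 - 0.13)^5
= 35838 * 0.498421
= 17862.409


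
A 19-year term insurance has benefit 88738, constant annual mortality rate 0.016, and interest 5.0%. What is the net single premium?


NSP = benefit * sum_{k=0}^{n-1} k_p_x * q * v^(k+1)
With constant q=0.016, v=0.952381
Sum = 0.171811
NSP = 88738 * 0.171811
= 15246.1633


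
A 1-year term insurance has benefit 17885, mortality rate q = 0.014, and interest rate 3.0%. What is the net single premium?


NSP = benefit * q * v
v = 1/(1+i) = 0.970874
NSP = 17885 * 0.014 * 0.970874
= 243.0971


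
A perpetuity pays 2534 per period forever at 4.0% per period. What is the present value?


PV = PMT / i
= 2534 / 0.04
= 63350.0


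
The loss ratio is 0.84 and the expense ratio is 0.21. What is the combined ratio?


Combined ratio = loss ratio + expense ratio
= 0.84 + 0.21
= 1.05


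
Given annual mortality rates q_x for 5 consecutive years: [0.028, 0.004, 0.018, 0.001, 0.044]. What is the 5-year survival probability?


p_k = 1 - q_k for each year
Survival = product of (1 - q_k)
= 0.972 * 0.996 * 0.982 * 0.999 * 0.956
= 0.9079


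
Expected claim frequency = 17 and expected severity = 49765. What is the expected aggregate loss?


E[S] = E[N] * E[X]
= 17 * 49765
= 846005


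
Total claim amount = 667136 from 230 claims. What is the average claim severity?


severity = total / number
= 667136 / 230
= 2900.5913


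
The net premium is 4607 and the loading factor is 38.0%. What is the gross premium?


Gross = net * (1 + loading)
= 4607 * (1 + 0.38)
= 4607 * 1.38
= 6357.66


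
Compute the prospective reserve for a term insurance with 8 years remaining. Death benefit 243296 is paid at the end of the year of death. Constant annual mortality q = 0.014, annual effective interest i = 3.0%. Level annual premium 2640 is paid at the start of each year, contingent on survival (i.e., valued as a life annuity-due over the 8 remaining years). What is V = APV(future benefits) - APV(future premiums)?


v = 1/(1+i) = 0.970874
APV(future benefits) per unit = sum_{k=0}^{7} k_p_x * q * v^(k+1) = 0.093797
APV(future benefits) = 243296 * 0.093797 = 22820.5089
Life annuity-due factor ä_{x:8} = sum_{k=0}^{7} k_p_x * v^k = 6.900802
APV(future premiums) = 2640 * 6.900802 = 18218.1163
V = 22820.5089 - 18218.1163
= 4602.3925


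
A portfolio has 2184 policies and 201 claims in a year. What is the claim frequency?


frequency = claims / policies
= 201 / 2184
= 0.092


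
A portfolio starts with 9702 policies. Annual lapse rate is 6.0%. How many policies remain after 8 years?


remaining = initial * (1 - lapse)^years
= 9702 * (1 - 0.06)^8
= 9702 * 0.609569
= 5914.0378


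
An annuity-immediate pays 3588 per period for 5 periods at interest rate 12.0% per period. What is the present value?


PV = PMT * (1 - (1+i)^(-n)) / i
= 3588 * (1 - (1+0.12)^(-5)) / 0.12
= 3588 * (1 - 0.567427) / 0.12
= 3588 * 3.604776
= 12933.937


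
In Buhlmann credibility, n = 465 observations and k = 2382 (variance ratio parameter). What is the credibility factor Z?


Z = n / (n + k)
= 465 / (465 + 2382)
= 465 / 2847
= 0.1633


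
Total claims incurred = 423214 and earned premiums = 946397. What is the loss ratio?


Loss ratio = claims / premiums
= 423214 / 946397
= 0.4472


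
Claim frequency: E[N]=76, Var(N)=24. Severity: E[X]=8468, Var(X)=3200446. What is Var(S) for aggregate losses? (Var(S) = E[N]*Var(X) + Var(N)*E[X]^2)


Var(S) = E[N]*Var(X) + Var(N)*E[X]^2
= 76*3200446 + 24*8468^2
= 243233896 + 1720968576
= 1.9642e+09


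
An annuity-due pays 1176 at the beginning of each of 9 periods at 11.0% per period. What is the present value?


PV_due = PMT * (1-(1+i)^(-n))/i * (1+i)
PV_immediate = 6511.5679
PV_due = 6511.5679 * 1.11
= 7227.8404


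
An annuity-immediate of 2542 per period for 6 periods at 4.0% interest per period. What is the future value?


FV = PMT * ((1+i)^n - 1) / i
= 2542 * ((1.04)^6 - 1) / 0.04
= 2542 * (1.265319 - 1) / 0.04
= 16861.0236


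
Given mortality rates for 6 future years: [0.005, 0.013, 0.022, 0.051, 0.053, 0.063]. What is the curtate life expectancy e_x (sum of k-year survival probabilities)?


e_x = sum_{k=1}^{n} k_p_x
k_p_x values:
  1_p_x = 0.995
  2_p_x = 0.982065
  3_p_x = 0.96046
  4_p_x = 0.911476
  5_p_x = 0.863168
  6_p_x = 0.808788
e_x = 5.521


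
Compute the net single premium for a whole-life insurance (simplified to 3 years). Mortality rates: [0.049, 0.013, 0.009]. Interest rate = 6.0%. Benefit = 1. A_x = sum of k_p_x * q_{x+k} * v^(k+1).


v = 0.943396
Year 0: k_p_x=1.0, q=0.049, term=0.046226
Year 1: k_p_x=0.951, q=0.013, term=0.011003
Year 2: k_p_x=0.938637, q=0.009, term=0.007093
A_x = 0.0643


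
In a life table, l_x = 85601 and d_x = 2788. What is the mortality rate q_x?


q_x = d_x / l_x
= 2788 / 85601
= 0.0326


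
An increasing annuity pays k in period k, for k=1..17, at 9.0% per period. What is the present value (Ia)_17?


(Ia)_n = sum_{k=1}^{n} k * v^k, v = 1/(1+i)
v = 0.917431
Sum computed term by term:
(Ia)_17 = 59.8257


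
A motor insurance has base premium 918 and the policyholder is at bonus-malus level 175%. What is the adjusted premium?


adjusted = base * BM_level / 100
= 918 * 175 / 100
= 918 * 1.75
= 1606.5


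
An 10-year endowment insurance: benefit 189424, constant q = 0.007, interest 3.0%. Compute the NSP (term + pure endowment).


Term component = 10979.8102
Pure endowment = 10_p_x * v^10 * benefit = 0.932164 * 0.744094 * 189424 = 131387.8606
NSP = 142367.6708


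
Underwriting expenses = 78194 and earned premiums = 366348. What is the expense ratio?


Expense ratio = expenses / premiums
= 78194 / 366348
= 0.2134


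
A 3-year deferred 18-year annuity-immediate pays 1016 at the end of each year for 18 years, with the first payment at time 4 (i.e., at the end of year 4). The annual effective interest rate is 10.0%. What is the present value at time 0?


PV at time 3 of the 18-year annuity-immediate:
a_n = 1016 * (1-(1+0.1)^(-18))/0.1 = 8332.6347
Discount back 3 years to time 0:
PV = 8332.6347 * (1+0.1)^(-3)
= 8332.6347 * 0.751315
= 6260.4318


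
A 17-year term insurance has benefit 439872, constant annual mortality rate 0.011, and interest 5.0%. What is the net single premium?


NSP = benefit * sum_{k=0}^{n-1} k_p_x * q * v^(k+1)
With constant q=0.011, v=0.952381
Sum = 0.115138
NSP = 439872 * 0.115138
= 50645.8757


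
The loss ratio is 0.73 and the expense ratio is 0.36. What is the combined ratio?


Combined ratio = loss ratio + expense ratio
= 0.73 + 0.36
= 1.09


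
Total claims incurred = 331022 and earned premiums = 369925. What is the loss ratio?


Loss ratio = claims / premiums
= 331022 / 369925
= 0.8948


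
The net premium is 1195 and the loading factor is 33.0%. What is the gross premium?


Gross = net * (1 + loading)
= 1195 * (1 + 0.33)
= 1195 * 1.33
= 1589.35


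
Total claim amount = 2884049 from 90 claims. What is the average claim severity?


severity = total / number
= 2884049 / 90
= 32044.9889


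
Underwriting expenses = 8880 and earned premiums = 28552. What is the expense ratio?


Expense ratio = expenses / premiums
= 8880 / 28552
= 0.311


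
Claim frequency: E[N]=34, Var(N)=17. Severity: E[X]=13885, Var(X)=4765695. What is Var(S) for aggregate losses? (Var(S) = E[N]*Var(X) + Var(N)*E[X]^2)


Var(S) = E[N]*Var(X) + Var(N)*E[X]^2
= 34*4765695 + 17*13885^2
= 162033630 + 3277484825
= 3.4395e+09


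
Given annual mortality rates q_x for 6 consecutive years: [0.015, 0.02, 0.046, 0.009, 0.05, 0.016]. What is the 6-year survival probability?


p_k = 1 - q_k for each year
Survival = product of (1 - q_k)
= 0.985 * 0.98 * 0.954 * 0.991 * 0.95 * 0.984
= 0.8531


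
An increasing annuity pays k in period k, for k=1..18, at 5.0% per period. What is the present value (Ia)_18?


(Ia)_n = sum_{k=1}^{n} k * v^k, v = 1/(1+i)
v = 0.952381
Sum computed term by term:
(Ia)_18 = 95.8939


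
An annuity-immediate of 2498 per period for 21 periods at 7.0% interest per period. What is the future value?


FV = PMT * ((1+i)^n - 1) / i
= 2498 * ((1.07)^21 - 1) / 0.07
= 2498 * (4.140562 - 1) / 0.07
= 112073.2116


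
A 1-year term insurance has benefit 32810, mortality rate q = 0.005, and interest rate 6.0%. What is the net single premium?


NSP = benefit * q * v
v = 1/(1+i) = 0.943396
NSP = 32810 * 0.005 * 0.943396
= 154.7642


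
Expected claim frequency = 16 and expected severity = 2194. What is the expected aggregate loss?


E[S] = E[N] * E[X]
= 16 * 2194
= 35104


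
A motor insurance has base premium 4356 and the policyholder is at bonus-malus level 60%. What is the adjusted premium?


adjusted = base * BM_level / 100
= 4356 * 60 / 100
= 4356 * 0.6
= 2613.6


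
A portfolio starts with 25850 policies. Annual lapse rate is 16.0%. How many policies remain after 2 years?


remaining = initial * (1 - lapse)^years
= 25850 * (1 - 0.16)^2
= 25850 * 0.7056
= 18239.76


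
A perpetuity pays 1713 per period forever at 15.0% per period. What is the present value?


PV = PMT / i
= 1713 / 0.15
= 11420.0


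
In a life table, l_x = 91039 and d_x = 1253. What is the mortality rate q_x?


q_x = d_x / l_x
= 1253 / 91039
= 0.0138


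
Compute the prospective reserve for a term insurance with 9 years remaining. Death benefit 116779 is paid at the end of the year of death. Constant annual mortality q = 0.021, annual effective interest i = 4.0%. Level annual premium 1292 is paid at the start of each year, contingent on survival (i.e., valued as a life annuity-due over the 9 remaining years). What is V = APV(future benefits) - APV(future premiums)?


v = 1/(1+i) = 0.961538
APV(future benefits) per unit = sum_{k=0}^{8} k_p_x * q * v^(k+1) = 0.144445
APV(future benefits) = 116779 * 0.144445 = 16868.1127
Life annuity-due factor ä_{x:9} = sum_{k=0}^{8} k_p_x * v^k = 7.153454
APV(future premiums) = 1292 * 7.153454 = 9242.2625
V = 16868.1127 - 9242.2625
= 7625.8502


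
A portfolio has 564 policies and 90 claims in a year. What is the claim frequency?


frequency = claims / policies
= 90 / 564
= 0.1596


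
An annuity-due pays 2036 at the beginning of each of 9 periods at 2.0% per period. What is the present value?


PV_due = PMT * (1-(1+i)^(-n))/i * (1+i)
PV_immediate = 16618.3139
PV_due = 16618.3139 * 1.02
= 16950.6802


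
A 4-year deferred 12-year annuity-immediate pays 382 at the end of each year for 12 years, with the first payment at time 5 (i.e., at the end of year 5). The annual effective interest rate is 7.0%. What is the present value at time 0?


PV at time 4 of the 12-year annuity-immediate:
a_n = 382 * (1-(1+0.07)^(-12))/0.07 = 3034.1062
Discount back 4 years to time 0:
PV = 3034.1062 * (1+0.07)^(-4)
= 3034.1062 * 0.762895
= 2314.7051


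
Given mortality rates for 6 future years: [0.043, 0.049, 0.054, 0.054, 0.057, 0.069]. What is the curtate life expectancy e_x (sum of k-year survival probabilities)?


e_x = sum_{k=1}^{n} k_p_x
k_p_x values:
  1_p_x = 0.957
  2_p_x = 0.910107
  3_p_x = 0.860961
  4_p_x = 0.814469
  5_p_x = 0.768045
  6_p_x = 0.715049
e_x = 5.0256


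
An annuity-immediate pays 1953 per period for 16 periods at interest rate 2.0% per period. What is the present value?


PV = PMT * (1 - (1+i)^(-n)) / i
= 1953 * (1 - (1+0.02)^(-16)) / 0.02
= 1953 * (1 - 0.728446) / 0.02
= 1953 * 13.577709
= 26517.2663


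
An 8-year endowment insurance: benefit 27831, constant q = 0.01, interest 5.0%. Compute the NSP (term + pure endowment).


Term component = 1741.5251
Pure endowment = 8_p_x * v^8 * benefit = 0.922745 * 0.676839 * 27831 = 17381.8491
NSP = 19123.3743


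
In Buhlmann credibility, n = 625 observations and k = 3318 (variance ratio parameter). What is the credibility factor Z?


Z = n / (n + k)
= 625 / (625 + 3318)
= 625 / 3943
= 0.1585


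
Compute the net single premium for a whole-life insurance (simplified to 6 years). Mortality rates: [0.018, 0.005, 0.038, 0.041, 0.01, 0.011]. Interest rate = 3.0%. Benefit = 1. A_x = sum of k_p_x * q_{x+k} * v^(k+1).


v = 0.970874
Year 0: k_p_x=1.0, q=0.018, term=0.017476
Year 1: k_p_x=0.982, q=0.005, term=0.004628
Year 2: k_p_x=0.97709, q=0.038, term=0.033979
Year 3: k_p_x=0.939961, q=0.041, term=0.034241
Year 4: k_p_x=0.901422, q=0.01, term=0.007776
Year 5: k_p_x=0.892408, q=0.011, term=0.008221
A_x = 0.1063


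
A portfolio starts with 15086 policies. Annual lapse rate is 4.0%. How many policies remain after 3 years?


remaining = initial * (1 - lapse)^years
= 15086 * (1 - 0.04)^3
= 15086 * 0.884736
= 13347.1273


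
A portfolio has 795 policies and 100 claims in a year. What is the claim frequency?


frequency = claims / policies
= 100 / 795
= 0.1258


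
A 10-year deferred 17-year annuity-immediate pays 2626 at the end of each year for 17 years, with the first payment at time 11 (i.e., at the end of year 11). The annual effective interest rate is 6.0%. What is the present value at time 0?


PV at time 10 of the 17-year annuity-immediate:
a_n = 2626 * (1-(1+0.06)^(-17))/0.06 = 27513.2839
Discount back 10 years to time 0:
PV = 27513.2839 * (1+0.06)^(-10)
= 27513.2839 * 0.558395
= 15363.2741


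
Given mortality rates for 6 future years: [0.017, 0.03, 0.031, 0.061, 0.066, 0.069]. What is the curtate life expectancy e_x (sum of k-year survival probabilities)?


e_x = sum_{k=1}^{n} k_p_x
k_p_x values:
  1_p_x = 0.983
  2_p_x = 0.95351
  3_p_x = 0.923951
  4_p_x = 0.86759
  5_p_x = 0.810329
  6_p_x = 0.754417
e_x = 5.2928


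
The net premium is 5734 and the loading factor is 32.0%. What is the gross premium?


Gross = net * (1 + loading)
= 5734 * (1 + 0.32)
= 5734 * 1.32
= 7568.88


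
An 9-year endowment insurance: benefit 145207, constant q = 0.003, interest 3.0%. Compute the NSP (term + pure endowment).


Term component = 3353.3567
Pure endowment = 9_p_x * v^9 * benefit = 0.973322 * 0.766417 * 145207 = 108320.0758
NSP = 111673.4326


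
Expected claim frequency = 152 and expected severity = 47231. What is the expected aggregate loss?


E[S] = E[N] * E[X]
= 152 * 47231
= 7.1791e+06


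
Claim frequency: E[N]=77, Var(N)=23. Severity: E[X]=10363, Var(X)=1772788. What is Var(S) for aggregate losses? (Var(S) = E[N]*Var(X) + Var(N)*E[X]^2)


Var(S) = E[N]*Var(X) + Var(N)*E[X]^2
= 77*1772788 + 23*10363^2
= 136504676 + 2470010687
= 2.6065e+09


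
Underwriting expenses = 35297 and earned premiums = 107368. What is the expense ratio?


Expense ratio = expenses / premiums
= 35297 / 107368
= 0.3287


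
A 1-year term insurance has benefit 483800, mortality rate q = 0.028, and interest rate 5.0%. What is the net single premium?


NSP = benefit * q * v
v = 1/(1+i) = 0.952381
NSP = 483800 * 0.028 * 0.952381
= 12901.3333


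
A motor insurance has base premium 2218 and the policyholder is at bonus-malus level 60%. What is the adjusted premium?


adjusted = base * BM_level / 100
= 2218 * 60 / 100
= 2218 * 0.6
= 1330.8


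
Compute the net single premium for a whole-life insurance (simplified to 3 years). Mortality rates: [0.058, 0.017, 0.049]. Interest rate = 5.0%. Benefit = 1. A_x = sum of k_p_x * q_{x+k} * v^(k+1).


v = 0.952381
Year 0: k_p_x=1.0, q=0.058, term=0.055238
Year 1: k_p_x=0.942, q=0.017, term=0.014525
Year 2: k_p_x=0.925986, q=0.049, term=0.039195
A_x = 0.109


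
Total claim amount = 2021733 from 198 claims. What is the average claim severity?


severity = total / number
= 2021733 / 198
= 10210.7727


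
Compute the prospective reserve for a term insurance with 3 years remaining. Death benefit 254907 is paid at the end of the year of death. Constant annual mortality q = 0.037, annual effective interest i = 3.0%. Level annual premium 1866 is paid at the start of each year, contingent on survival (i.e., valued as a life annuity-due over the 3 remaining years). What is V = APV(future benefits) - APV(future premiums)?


v = 1/(1+i) = 0.970874
APV(future benefits) per unit = sum_{k=0}^{2} k_p_x * q * v^(k+1) = 0.100909
APV(future benefits) = 254907 * 0.100909 = 25722.3858
Life annuity-due factor ä_{x:3} = sum_{k=0}^{2} k_p_x * v^k = 2.809086
APV(future premiums) = 1866 * 2.809086 = 5241.7539
V = 25722.3858 - 5241.7539
= 20480.6319


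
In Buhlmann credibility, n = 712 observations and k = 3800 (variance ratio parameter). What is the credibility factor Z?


Z = n / (n + k)
= 712 / (712 + 3800)
= 712 / 4512
= 0.1578


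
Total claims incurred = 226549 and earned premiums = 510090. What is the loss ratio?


Loss ratio = claims / premiums
= 226549 / 510090
= 0.4441


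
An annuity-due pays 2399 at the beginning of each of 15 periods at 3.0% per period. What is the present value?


PV_due = PMT * (1-(1+i)^(-n))/i * (1+i)
PV_immediate = 28639.1063
PV_due = 28639.1063 * 1.03
= 29498.2795


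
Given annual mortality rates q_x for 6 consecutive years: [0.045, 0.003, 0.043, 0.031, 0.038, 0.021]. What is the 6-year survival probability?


p_k = 1 - q_k for each year
Survival = product of (1 - q_k)
= 0.955 * 0.997 * 0.957 * 0.969 * 0.962 * 0.979
= 0.8316


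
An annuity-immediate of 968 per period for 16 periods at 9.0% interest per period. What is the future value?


FV = PMT * ((1+i)^n - 1) / i
= 968 * ((1.09)^16 - 1) / 0.09
= 968 * (3.970306 - 1) / 0.09
= 31947.2899


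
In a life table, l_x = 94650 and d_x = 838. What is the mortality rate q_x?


q_x = d_x / l_x
= 838 / 94650
= 0.0089


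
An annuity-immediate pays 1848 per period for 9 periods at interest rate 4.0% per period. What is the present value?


PV = PMT * (1 - (1+i)^(-n)) / i
= 1848 * (1 - (1+0.04)^(-9)) / 0.04
= 1848 * (1 - 0.702587) / 0.04
= 1848 * 7.435332
= 13740.4928


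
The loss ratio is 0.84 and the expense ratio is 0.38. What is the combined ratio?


Combined ratio = loss ratio + expense ratio
= 0.84 + 0.38
= 1.22


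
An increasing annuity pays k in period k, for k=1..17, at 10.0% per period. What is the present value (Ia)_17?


(Ia)_n = sum_{k=1}^{n} k * v^k, v = 1/(1+i)
v = 0.909091
Sum computed term by term:
(Ia)_17 = 54.6035


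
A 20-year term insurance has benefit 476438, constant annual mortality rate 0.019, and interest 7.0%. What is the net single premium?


NSP = benefit * sum_{k=0}^{n-1} k_p_x * q * v^(k+1)
With constant q=0.019, v=0.934579
Sum = 0.175894
NSP = 476438 * 0.175894
= 83802.3493


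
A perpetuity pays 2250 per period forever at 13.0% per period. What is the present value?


PV = PMT / i
= 2250 / 0.13
= 17307.6923


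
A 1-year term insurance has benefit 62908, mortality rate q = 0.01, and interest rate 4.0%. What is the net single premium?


NSP = benefit * q * v
v = 1/(1+i) = 0.961538
NSP = 62908 * 0.01 * 0.961538
= 604.8846


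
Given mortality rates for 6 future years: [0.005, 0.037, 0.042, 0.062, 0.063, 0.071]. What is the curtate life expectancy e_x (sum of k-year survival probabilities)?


e_x = sum_{k=1}^{n} k_p_x
k_p_x values:
  1_p_x = 0.995
  2_p_x = 0.958185
  3_p_x = 0.917941
  4_p_x = 0.861029
  5_p_x = 0.806784
  6_p_x = 0.749502
e_x = 5.2884


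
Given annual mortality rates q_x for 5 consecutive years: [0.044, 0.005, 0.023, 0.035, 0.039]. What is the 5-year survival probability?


p_k = 1 - q_k for each year
Survival = product of (1 - q_k)
= 0.956 * 0.995 * 0.977 * 0.965 * 0.961
= 0.8618


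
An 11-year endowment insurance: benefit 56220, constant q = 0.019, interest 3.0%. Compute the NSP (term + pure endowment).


Term component = 9047.0143
Pure endowment = 11_p_x * v^11 * benefit = 0.809765 * 0.722421 * 56220 = 32888.2262
NSP = 41935.2405


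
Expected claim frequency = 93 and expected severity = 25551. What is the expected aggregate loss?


E[S] = E[N] * E[X]
= 93 * 25551
= 2.3762e+06


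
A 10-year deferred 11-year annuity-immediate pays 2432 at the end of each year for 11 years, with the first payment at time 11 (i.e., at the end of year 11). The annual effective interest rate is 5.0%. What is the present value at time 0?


PV at time 10 of the 11-year annuity-immediate:
a_n = 2432 * (1-(1+0.05)^(-11))/0.05 = 20201.1994
Discount back 10 years to time 0:
PV = 20201.1994 * (1+0.05)^(-10)
= 20201.1994 * 0.613913
= 12401.784


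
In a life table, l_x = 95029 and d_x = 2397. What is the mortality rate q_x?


q_x = d_x / l_x
= 2397 / 95029
= 0.0252


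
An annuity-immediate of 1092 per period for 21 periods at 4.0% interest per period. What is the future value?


FV = PMT * ((1+i)^n - 1) / i
= 1092 * ((1.04)^21 - 1) / 0.04
= 1092 * (2.278768 - 1) / 0.04
= 34910.3683


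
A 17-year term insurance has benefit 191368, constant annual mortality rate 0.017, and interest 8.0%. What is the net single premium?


NSP = benefit * sum_{k=0}^{n-1} k_p_x * q * v^(k+1)
With constant q=0.017, v=0.925926
Sum = 0.139868
NSP = 191368 * 0.139868
= 26766.1678


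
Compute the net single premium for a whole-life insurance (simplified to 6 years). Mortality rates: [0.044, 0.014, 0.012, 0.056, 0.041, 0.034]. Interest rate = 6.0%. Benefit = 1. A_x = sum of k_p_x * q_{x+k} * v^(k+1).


v = 0.943396
Year 0: k_p_x=1.0, q=0.044, term=0.041509
Year 1: k_p_x=0.956, q=0.014, term=0.011912
Year 2: k_p_x=0.942616, q=0.012, term=0.009497
Year 3: k_p_x=0.931305, q=0.056, term=0.04131
Year 4: k_p_x=0.879152, q=0.041, term=0.026935
Year 5: k_p_x=0.843106, q=0.034, term=0.020208
A_x = 0.1514


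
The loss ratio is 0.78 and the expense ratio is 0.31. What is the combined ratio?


Combined ratio = loss ratio + expense ratio
= 0.78 + 0.31
= 1.09


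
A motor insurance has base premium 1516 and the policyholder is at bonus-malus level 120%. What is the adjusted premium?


adjusted = base * BM_level / 100
= 1516 * 120 / 100
= 1516 * 1.2
= 1819.2


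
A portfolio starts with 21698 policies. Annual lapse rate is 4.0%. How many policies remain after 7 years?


remaining = initial * (1 - lapse)^years
= 21698 * (1 - 0.04)^7
= 21698 * 0.751447
= 16304.9074


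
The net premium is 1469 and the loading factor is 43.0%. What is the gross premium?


Gross = net * (1 + loading)
= 1469 * (1 + 0.43)
= 1469 * 1.43
= 2100.67


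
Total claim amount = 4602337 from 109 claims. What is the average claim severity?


severity = total / number
= 4602337 / 109
= 42223.2752


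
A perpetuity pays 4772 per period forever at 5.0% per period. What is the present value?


PV = PMT / i
= 4772 / 0.05
= 95440.0


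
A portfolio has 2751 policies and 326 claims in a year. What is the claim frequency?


frequency = claims / policies
= 326 / 2751
= 0.1185


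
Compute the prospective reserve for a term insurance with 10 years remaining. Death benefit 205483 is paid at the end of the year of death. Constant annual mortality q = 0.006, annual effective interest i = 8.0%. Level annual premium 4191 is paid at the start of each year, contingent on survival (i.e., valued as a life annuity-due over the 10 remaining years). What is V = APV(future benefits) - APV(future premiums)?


v = 1/(1+i) = 0.925926
APV(future benefits) per unit = sum_{k=0}^{9} k_p_x * q * v^(k+1) = 0.039339
APV(future benefits) = 205483 * 0.039339 = 8083.5047
Life annuity-due factor ä_{x:10} = sum_{k=0}^{9} k_p_x * v^k = 7.081028
APV(future premiums) = 4191 * 7.081028 = 29676.5879
V = 8083.5047 - 29676.5879
= -21593.0832


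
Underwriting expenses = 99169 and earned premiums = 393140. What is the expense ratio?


Expense ratio = expenses / premiums
= 99169 / 393140
= 0.2522


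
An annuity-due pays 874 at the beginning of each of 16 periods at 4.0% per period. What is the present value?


PV_due = PMT * (1-(1+i)^(-n))/i * (1+i)
PV_immediate = 10184.1064
PV_due = 10184.1064 * 1.04
= 10591.4706


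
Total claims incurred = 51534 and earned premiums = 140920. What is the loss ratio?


Loss ratio = claims / premiums
= 51534 / 140920
= 0.3657


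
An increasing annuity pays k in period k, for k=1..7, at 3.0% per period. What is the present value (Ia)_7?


(Ia)_n = sum_{k=1}^{n} k * v^k, v = 1/(1+i)
v = 0.970874
Sum computed term by term:
(Ia)_7 = 24.185


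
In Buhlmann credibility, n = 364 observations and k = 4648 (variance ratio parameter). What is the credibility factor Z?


Z = n / (n + k)
= 364 / (364 + 4648)
= 364 / 5012
= 0.0726


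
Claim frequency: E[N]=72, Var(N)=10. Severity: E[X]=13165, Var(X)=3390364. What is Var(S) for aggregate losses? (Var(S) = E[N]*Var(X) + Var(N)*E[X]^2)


Var(S) = E[N]*Var(X) + Var(N)*E[X]^2
= 72*3390364 + 10*13165^2
= 244106208 + 1733172250
= 1.9773e+09


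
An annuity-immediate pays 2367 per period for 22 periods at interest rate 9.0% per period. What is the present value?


PV = PMT * (1 - (1+i)^(-n)) / i
= 2367 * (1 - (1+0.09)^(-22)) / 0.09
= 2367 * (1 - 0.150182) / 0.09
= 2367 * 9.442425
= 22350.221


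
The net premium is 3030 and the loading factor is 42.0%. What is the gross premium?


Gross = net * (1 + loading)
= 3030 * (1 + 0.42)
= 3030 * 1.42
= 4302.6


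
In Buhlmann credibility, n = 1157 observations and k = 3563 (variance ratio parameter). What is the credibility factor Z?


Z = n / (n + k)
= 1157 / (1157 + 3563)
= 1157 / 4720
= 0.2451


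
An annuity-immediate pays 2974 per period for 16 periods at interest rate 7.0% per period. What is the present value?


PV = PMT * (1 - (1+i)^(-n)) / i
= 2974 * (1 - (1+0.07)^(-16)) / 0.07
= 2974 * (1 - 0.338735) / 0.07
= 2974 * 9.446649
= 28094.3329


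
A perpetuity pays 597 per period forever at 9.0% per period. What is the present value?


PV = PMT / i
= 597 / 0.09
= 6633.3333


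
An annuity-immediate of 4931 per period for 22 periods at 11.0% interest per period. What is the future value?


FV = PMT * ((1+i)^n - 1) / i
= 4931 * ((1.11)^22 - 1) / 0.11
= 4931 * (9.933574 - 1) / 0.11
= 400467.7601


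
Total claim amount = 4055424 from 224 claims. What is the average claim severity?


severity = total / number
= 4055424 / 224
= 18104.5714


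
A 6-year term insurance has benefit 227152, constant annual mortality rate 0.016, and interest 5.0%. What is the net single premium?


NSP = benefit * sum_{k=0}^{n-1} k_p_x * q * v^(k+1)
With constant q=0.016, v=0.952381
Sum = 0.07821
NSP = 227152 * 0.07821
= 17765.556


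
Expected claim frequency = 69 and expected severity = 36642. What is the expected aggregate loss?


E[S] = E[N] * E[X]
= 69 * 36642
= 2.5283e+06


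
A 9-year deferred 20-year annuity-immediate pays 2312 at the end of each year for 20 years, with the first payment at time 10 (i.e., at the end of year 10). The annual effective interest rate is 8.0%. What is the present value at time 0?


PV at time 9 of the 20-year annuity-immediate:
a_n = 2312 * (1-(1+0.08)^(-20))/0.08 = 22699.5568
Discount back 9 years to time 0:
PV = 22699.5568 * (1+0.08)^(-9)
= 22699.5568 * 0.500249
= 11355.4298


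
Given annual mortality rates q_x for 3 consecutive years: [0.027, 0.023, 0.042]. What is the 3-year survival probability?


p_k = 1 - q_k for each year
Survival = product of (1 - q_k)
= 0.973 * 0.977 * 0.958
= 0.9107


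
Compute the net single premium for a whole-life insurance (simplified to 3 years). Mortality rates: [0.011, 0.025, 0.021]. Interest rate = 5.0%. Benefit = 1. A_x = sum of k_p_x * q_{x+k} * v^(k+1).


v = 0.952381
Year 0: k_p_x=1.0, q=0.011, term=0.010476
Year 1: k_p_x=0.989, q=0.025, term=0.022426
Year 2: k_p_x=0.964275, q=0.021, term=0.017493
A_x = 0.0504


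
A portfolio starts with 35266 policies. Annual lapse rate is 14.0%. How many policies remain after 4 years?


remaining = initial * (1 - lapse)^years
= 35266 * (1 - 0.14)^4
= 35266 * 0.547008
= 19290.7898


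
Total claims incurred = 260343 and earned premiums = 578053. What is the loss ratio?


Loss ratio = claims / premiums
= 260343 / 578053
= 0.4504


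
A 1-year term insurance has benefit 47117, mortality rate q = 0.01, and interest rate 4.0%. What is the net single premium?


NSP = benefit * q * v
v = 1/(1+i) = 0.961538
NSP = 47117 * 0.01 * 0.961538
= 453.0481


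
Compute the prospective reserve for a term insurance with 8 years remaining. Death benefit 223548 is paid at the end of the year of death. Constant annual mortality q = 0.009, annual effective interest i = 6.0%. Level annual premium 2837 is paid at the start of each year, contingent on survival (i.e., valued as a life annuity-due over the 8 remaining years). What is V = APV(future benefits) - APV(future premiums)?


v = 1/(1+i) = 0.943396
APV(future benefits) per unit = sum_{k=0}^{7} k_p_x * q * v^(k+1) = 0.054308
APV(future benefits) = 223548 * 0.054308 = 12140.5131
Life annuity-due factor ä_{x:8} = sum_{k=0}^{7} k_p_x * v^k = 6.396312
APV(future premiums) = 2837 * 6.396312 = 18146.3358
V = 12140.5131 - 18146.3358
= -6005.8228


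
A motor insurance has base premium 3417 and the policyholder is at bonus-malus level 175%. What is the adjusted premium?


adjusted = base * BM_level / 100
= 3417 * 175 / 100
= 3417 * 1.75
= 5979.75


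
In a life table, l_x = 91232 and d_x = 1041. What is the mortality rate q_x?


q_x = d_x / l_x
= 1041 / 91232
= 0.0114


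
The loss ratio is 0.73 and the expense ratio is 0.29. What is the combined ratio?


Combined ratio = loss ratio + expense ratio
= 0.73 + 0.29
= 1.02


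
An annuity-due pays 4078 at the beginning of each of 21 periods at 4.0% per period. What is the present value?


PV_due = PMT * (1-(1+i)^(-n))/i * (1+i)
PV_immediate = 57210.9143
PV_due = 57210.9143 * 1.04
= 59499.3508


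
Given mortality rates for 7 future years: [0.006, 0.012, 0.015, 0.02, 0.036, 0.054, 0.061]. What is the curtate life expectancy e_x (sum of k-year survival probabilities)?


e_x = sum_{k=1}^{n} k_p_x
k_p_x values:
  1_p_x = 0.994
  2_p_x = 0.982072
  3_p_x = 0.967341
  4_p_x = 0.947994
  5_p_x = 0.913866
  6_p_x = 0.864518
  7_p_x = 0.811782
e_x = 6.4816


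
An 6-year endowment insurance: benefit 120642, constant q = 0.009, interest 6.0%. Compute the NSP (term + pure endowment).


Term component = 5228.4304
Pure endowment = 6_p_x * v^6 * benefit = 0.947201 * 0.704961 * 120642 = 80557.3671
NSP = 85785.7975


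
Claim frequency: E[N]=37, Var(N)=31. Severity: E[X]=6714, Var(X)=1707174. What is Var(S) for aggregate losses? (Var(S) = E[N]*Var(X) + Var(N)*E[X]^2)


Var(S) = E[N]*Var(X) + Var(N)*E[X]^2
= 37*1707174 + 31*6714^2
= 63165438 + 1397411676
= 1.4606e+09


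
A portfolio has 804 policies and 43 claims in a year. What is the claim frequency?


frequency = claims / policies
= 43 / 804
= 0.0535
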